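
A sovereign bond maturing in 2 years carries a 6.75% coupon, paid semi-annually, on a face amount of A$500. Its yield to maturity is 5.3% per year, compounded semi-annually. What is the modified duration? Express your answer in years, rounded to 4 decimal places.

1.8564 years

Periodic yield y = 0.0265. First find Macaulay duration:
  t   CF        PV=CF/(1+0.0265)^t    t·PV
  1       16.875        16.4394        16.4394
  2       16.875        16.0150        32.0299
  3       16.875        15.6015        46.8046
  4      516.875       465.5322     1,862.1287
  Σ                    513.5880     1,957.4026
P = 513.5880; Macaulay duration = 1,957.4026 / 513.5880 = 3.81123 half-year periods = 1.90562 years.
Modified duration = D_Mac / (1 + y) = 1.90562 / 1.0265 = 1.85642 years.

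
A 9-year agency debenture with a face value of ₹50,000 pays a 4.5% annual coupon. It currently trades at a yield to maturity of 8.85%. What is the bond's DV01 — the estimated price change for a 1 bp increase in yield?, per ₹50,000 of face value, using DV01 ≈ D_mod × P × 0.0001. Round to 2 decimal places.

Periodic yield y = 0.0885.
  t   CF        PV=CF/(1+0.0885)^t    t·PV
  1     2,250.00     2,067.0648     2,067.0648
  2     2,250.00     1,899.0030     3,798.0060
  3     2,250.00     1,744.6054     5,233.8163
  4     2,250.00     1,602.7611     6,411.0443
  5     2,250.00     1,472.4493     7,362.2465
  6     2,250.00     1,352.7325     8,116.3949
  7     2,250.00     1,242.7492     8,699.2442
  8     2,250.00     1,141.7080     9,133.6641
  9    52,250.00    24,357.3701   219,216.3305
  Σ                 36,880.4433   270,037.8116
P = 36,880.4433; D_Mac = 7.32198 yrs; D_mod = 6.72667 yrs.
DV01 ≈ 6.72667 × 36,880.4433 × 0.0001 = 24.808251.

₹24.81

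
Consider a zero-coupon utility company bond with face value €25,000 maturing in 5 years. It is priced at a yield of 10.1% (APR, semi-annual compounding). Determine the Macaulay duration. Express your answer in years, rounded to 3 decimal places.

A zero-coupon bond has a single cash flow at maturity, so its Macaulay duration equals its maturity: 5 years.
(Equivalently: 10 semi-annual periods ÷ 2 = 5 years.)

5.000 years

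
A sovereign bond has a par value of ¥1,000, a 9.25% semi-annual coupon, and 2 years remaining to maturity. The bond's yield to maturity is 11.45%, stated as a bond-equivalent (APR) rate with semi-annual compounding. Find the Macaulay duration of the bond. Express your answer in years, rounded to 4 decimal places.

Periodic yield y = 0.05725. Discount each cash flow and weight by its period:
  t   CF        PV=CF/(1+0.05725)^t    t·PV
  1        46.25        43.7456        43.7456
  2        46.25        41.3767        82.7535
  3        46.25        39.1362       117.4086
  4     1,046.25       837.3841     3,349.5363
  Σ                    961.6426     3,593.4439
Price P = Σ PV = 961.6426.
Macaulay duration = Σ(t·PV) / P = 3,593.4439 / 961.6426 = 3.73678 half-year periods.
In years: 3.73678 / 2 = 1.86839 years.

1.8684 years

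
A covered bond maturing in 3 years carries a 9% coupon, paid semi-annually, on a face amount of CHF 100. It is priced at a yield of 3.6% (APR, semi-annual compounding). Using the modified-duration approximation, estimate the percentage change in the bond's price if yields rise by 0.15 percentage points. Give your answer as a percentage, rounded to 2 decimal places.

Periodic yield y = 0.018. Modified duration first:
  t   CF        PV=CF/(1+0.018)^t    t·PV
  1         4.50         4.4204         4.4204
  2         4.50         4.3423         8.6845
  3         4.50         4.2655        12.7965
  4         4.50         4.1901        16.7603
  5         4.50         4.1160        20.5799
  6       104.50        93.8922       563.3533
  Σ                    115.2265       626.5950
P = 115.2265; D_Mac = 5.43794 half-year periods = 2.71897 yrs; D_mod = 2.71897/(1+0.018) = 2.67090 yrs.
ΔP/P ≈ -D_mod · Δy = -2.67090 × (+0.0015) = -0.004006 = -0.4006%.

-0.40%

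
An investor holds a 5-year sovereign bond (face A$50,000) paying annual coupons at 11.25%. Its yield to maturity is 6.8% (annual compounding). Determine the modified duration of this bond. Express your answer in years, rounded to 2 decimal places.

Periodic yield y = 0.068. First find Macaulay duration:
  t   CF        PV=CF/(1+0.068)^t    t·PV
  1     5,625.00     5,266.8539     5,266.8539
  2     5,625.00     4,931.5112     9,863.0223
  3     5,625.00     4,617.5198    13,852.5595
  4     5,625.00     4,323.5204    17,294.0817
  5    55,625.00    40,032.5966   200,162.9831
  Σ                 59,172.0020   246,439.5006
P = 59,172.0020; Macaulay duration = 246,439.5006 / 59,172.0020 = 4.16480 years.
Modified duration = D_Mac / (1 + y) = 4.16480 / 1.068 = 3.89962 years.

3.90 years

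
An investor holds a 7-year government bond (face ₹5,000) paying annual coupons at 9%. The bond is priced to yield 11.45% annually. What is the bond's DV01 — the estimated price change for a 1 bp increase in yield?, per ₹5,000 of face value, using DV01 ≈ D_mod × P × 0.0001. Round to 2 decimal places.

₹2.14

Periodic yield y = 0.1145.
  t   CF        PV=CF/(1+0.1145)^t    t·PV
  1       450.00       403.7685       403.7685
  2       450.00       362.2867       724.5734
  3       450.00       325.0666       975.1997
  4       450.00       291.6703     1,166.6812
  5       450.00       261.7051     1,308.5254
  6       450.00       234.8184     1,408.9102
  7     5,450.00     2,551.7375    17,862.1624
  Σ                  4,431.0530    23,849.8208
P = 4,431.0530; D_Mac = 5.38243 yrs; D_mod = 4.82945 yrs.
DV01 ≈ 4.82945 × 4,431.0530 × 0.0001 = 2.139957.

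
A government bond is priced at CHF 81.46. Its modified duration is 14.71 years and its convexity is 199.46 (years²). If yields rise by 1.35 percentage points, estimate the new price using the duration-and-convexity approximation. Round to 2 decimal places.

CHF 66.76

Duration effect: -D_mod·Δy = -14.71 × (+0.0135) = -0.198585
Convexity effect: ½·C·(Δy)² = 0.5 × 199.46 × (0.0135)² = +0.0181757925
ΔP/P ≈ -0.198585 + 0.0181757925 = -0.1804092075
New price ≈ 81.46 × (1 - 0.1804092075) = 66.76386595705.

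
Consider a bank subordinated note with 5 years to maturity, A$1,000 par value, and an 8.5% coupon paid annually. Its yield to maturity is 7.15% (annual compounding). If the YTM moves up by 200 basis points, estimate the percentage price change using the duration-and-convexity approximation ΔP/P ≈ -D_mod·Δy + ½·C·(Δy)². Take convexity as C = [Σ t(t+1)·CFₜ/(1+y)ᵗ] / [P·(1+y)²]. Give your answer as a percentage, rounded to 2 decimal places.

-7.59%

With y = 0.0715:
  t   CF        PV=CF/(1+0.0715)^t    t·PV        t(t+1)·PV
  1        85.00        79.3280        79.3280         158.6561
  2        85.00        74.0346       148.0691         444.2074
  3        85.00        69.0943       207.2830         829.1319
  4        85.00        64.4837       257.9350       1,289.6748
  5     1,085.00       768.1904     3,840.9519      23,045.7112
  Σ                  1,055.1311     4,533.5670      25,767.3815
P = 1,055.1311; D_Mac = 4.29669 yrs; D_mod = 4.00997 yrs; C = 21.27059.
Duration effect: -4.00997 × (+0.02) = -0.080199
Convexity effect: 0.5 × 21.27059 × (0.02)² = +0.0042541
ΔP/P ≈ -0.080199 + 0.0042541 = -0.075945 = -7.5945%.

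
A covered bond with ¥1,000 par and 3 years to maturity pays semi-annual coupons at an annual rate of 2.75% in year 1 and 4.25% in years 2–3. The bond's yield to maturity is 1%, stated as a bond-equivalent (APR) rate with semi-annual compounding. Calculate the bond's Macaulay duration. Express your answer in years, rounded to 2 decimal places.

2.89 years

Periodic yield y = 0.005. Discount each cash flow and weight by its period:
  t   CF        PV=CF/(1+0.005)^t    t·PV
  1        13.75        13.6816        13.6816
  2        13.75        13.6135        27.2270
  3        21.25        20.9344        62.8032
  4        21.25        20.8303        83.3210
  5        21.25        20.7266       103.6331
  6     1,021.25       991.1416     5,946.8495
  Σ                  1,080.9280     6,237.5156
Price P = Σ PV = 1,080.9280.
Macaulay duration = Σ(t·PV) / P = 6,237.5156 / 1,080.9280 = 5.77052 half-year periods.
In years: 5.77052 / 2 = 2.88526 years.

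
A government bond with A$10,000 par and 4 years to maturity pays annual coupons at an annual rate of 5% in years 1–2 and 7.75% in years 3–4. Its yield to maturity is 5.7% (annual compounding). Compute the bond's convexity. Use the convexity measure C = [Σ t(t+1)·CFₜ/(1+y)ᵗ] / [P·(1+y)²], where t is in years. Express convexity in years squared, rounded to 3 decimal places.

With y = 0.057:
  t   CF        PV=CF/(1+0.057)^t    t·PV        t(t+1)·PV
  1       500.00       473.0369       473.0369         946.0738
  2       500.00       447.5278       895.0556       2,685.1669
  3       775.00       656.2612     1,968.7837       7,875.1346
  4    10,775.00     8,632.1172    34,528.4689     172,642.3446
  Σ                 10,208.9432    37,865.3451     184,148.7198
P = 10,208.9432.
Convexity = Σ t(t+1)·PV / [P·(1+y)²] = 184,148.7198 / (10,208.9432 × 1.117249) = 16.14500.

16.145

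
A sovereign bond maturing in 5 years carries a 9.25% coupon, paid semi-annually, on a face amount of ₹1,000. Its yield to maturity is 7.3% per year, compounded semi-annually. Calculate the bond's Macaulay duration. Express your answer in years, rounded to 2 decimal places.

Periodic yield y = 0.0365. Discount each cash flow and weight by its period:
  t   CF        PV=CF/(1+0.0365)^t    t·PV
  1        46.25        44.6213        44.6213
  2        46.25        43.0500        86.1000
  3        46.25        41.5340       124.6020
  4        46.25        40.0714       160.2856
  5        46.25        38.6603       193.3015
  6        46.25        37.2989       223.7933
  7        46.25        35.9854       251.8979
  8        46.25        34.7182       277.7457
  9        46.25        33.4956       301.4606
  10    1,046.25       731.0421     7,310.4213
  Σ                  1,080.4773     8,974.2292
Price P = Σ PV = 1,080.4773.
Macaulay duration = Σ(t·PV) / P = 8,974.2292 / 1,080.4773 = 8.30580 half-year periods.
In years: 8.30580 / 2 = 4.15290 years.

4.15 years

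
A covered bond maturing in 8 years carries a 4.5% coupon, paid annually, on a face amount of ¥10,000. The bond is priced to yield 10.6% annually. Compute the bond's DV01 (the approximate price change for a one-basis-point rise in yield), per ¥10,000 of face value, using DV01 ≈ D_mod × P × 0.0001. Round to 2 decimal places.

¥4.08

Periodic yield y = 0.106.
  t   CF        PV=CF/(1+0.106)^t    t·PV
  1       450.00       406.8716       406.8716
  2       450.00       367.8767       735.7534
  3       450.00       332.6191       997.8572
  4       450.00       300.7406     1,202.9622
  5       450.00       271.9173     1,359.5866
  6       450.00       245.8565     1,475.1392
  7       450.00       222.2934     1,556.0540
  8    10,450.00     4,667.4027    37,339.2217
  Σ                  6,815.5779    45,073.4460
P = 6,815.5779; D_Mac = 6.61330 yrs; D_mod = 5.97947 yrs.
DV01 ≈ 5.97947 × 6,815.5779 × 0.0001 = 4.075357.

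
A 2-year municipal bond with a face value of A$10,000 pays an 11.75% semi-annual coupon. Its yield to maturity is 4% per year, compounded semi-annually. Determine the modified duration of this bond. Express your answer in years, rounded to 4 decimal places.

1.8151 years

Periodic yield y = 0.02. First find Macaulay duration:
  t   CF        PV=CF/(1+0.02)^t    t·PV
  1       587.50       575.9804       575.9804
  2       587.50       564.6867     1,129.3733
  3       587.50       553.6144     1,660.8431
  4    10,587.50     9,781.2134    39,124.8538
  Σ                 11,475.4949    42,491.0506
P = 11,475.4949; Macaulay duration = 42,491.0506 / 11,475.4949 = 3.70276 half-year periods = 1.85138 years.
Modified duration = D_Mac / (1 + y) = 1.85138 / 1.02 = 1.81508 years.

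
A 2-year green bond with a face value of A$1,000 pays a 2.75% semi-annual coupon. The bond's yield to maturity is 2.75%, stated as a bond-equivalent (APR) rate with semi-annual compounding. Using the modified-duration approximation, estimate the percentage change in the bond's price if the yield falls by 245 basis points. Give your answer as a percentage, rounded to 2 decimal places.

Periodic yield y = 0.01375. Modified duration first:
  t   CF        PV=CF/(1+0.01375)^t    t·PV
  1        13.75        13.5635        13.5635
  2        13.75        13.3795        26.7591
  3        13.75        13.1981        39.5942
  4     1,013.75       959.8589     3,839.4356
  Σ                  1,000.0000     3,919.3524
P = 1,000.0000; D_Mac = 3.91935 half-year periods = 1.95968 yrs; D_mod = 1.95968/(1+0.01375) = 1.93310 yrs.
ΔP/P ≈ -D_mod · Δy = -1.93310 × (-0.0245) = +0.047361 = +4.7361%.

+4.74%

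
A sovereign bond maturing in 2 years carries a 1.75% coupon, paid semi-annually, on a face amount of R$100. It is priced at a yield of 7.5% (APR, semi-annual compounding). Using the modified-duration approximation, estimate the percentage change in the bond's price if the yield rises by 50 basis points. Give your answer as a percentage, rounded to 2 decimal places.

Periodic yield y = 0.0375. Modified duration first:
  t   CF        PV=CF/(1+0.0375)^t    t·PV
  1        0.875         0.8434         0.8434
  2        0.875         0.8129         1.6258
  3        0.875         0.7835         2.3505
  4      100.875        87.0625       348.2500
  Σ                     89.5023       353.0697
P = 89.5023; D_Mac = 3.94481 half-year periods = 1.97241 yrs; D_mod = 1.97241/(1+0.0375) = 1.90111 yrs.
ΔP/P ≈ -D_mod · Δy = -1.90111 × (+0.005) = -0.009506 = -0.9506%.

-0.95%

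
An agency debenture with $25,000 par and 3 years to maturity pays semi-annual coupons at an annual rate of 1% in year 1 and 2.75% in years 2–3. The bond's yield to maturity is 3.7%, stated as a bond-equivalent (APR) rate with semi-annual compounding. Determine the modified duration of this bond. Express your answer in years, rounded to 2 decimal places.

2.88 years

Periodic yield y = 0.0185. First find Macaulay duration:
  t   CF        PV=CF/(1+0.0185)^t    t·PV
  1       125.00       122.7295       122.7295
  2       125.00       120.5002       241.0005
  3       343.75       325.3566       976.0698
  4       343.75       319.4468     1,277.7873
  5       343.75       313.6444     1,568.2220
  6    25,343.75    22,704.1201   136,224.7207
  Σ                 23,905.7977   140,410.5298
P = 23,905.7977; Macaulay duration = 140,410.5298 / 23,905.7977 = 5.87349 half-year periods = 2.93675 years.
Modified duration = D_Mac / (1 + y) = 2.93675 / 1.0185 = 2.88340 years.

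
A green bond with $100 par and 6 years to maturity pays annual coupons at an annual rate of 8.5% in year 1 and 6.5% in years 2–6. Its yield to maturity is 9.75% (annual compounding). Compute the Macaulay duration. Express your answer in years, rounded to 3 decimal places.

Periodic yield y = 0.0975. Discount each cash flow and weight by its year:
  t   CF        PV=CF/(1+0.0975)^t    t·PV
  1         8.50         7.7449         7.7449
  2         6.50         5.3964        10.7928
  3         6.50         4.9170        14.7510
  4         6.50         4.4802        17.9207
  5         6.50         4.0822        20.4108
  6       106.50        60.9428       365.6568
  Σ                     87.5634       437.2770
Price P = Σ PV = 87.5634.
Macaulay duration = Σ(t·PV) / P = 437.2770 / 87.5634 = 4.99383 years.

4.994 years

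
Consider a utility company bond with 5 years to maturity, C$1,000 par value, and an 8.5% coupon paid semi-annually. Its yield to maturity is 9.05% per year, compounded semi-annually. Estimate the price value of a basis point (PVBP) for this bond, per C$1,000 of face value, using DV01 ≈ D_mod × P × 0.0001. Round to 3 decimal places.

Periodic yield y = 0.04525.
  t   CF        PV=CF/(1+0.04525)^t    t·PV
  1        42.50        40.6601        40.6601
  2        42.50        38.8999        77.7998
  3        42.50        37.2159       111.6477
  4        42.50        35.6048       142.4191
  5        42.50        34.0634       170.3170
  6        42.50        32.5888       195.5326
  7        42.50        31.1780       218.2457
  8        42.50        29.8282       238.6259
  9        42.50        28.5369       256.8324
  10    1,042.50       669.6908     6,696.9075
  Σ                    978.2667     8,148.9878
P = 978.2667; D_Mac = 8.33003 half-year periods = 4.16501 yrs; D_mod = 3.98471 yrs.
DV01 ≈ 3.98471 × 978.2667 × 0.0001 = 0.389810.

C$0.390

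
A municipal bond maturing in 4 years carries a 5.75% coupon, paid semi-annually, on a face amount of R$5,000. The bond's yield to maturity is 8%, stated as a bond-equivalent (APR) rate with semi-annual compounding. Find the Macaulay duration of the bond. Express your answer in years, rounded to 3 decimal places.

3.612 years

Periodic yield y = 0.04. Discount each cash flow and weight by its period:
  t   CF        PV=CF/(1+0.04)^t    t·PV
  1       143.75       138.2212       138.2212
  2       143.75       132.9050       265.8099
  3       143.75       127.7932       383.3797
  4       143.75       122.8781       491.5124
  5       143.75       118.1520       590.7601
  6       143.75       113.6077       681.6463
  7       143.75       109.2382       764.6673
  8     5,143.75     3,758.4877    30,067.9019
  Σ                  4,621.2831    33,383.8988
Price P = Σ PV = 4,621.2831.
Macaulay duration = Σ(t·PV) / P = 33,383.8988 / 4,621.2831 = 7.22395 half-year periods.
In years: 7.22395 / 2 = 3.61197 years.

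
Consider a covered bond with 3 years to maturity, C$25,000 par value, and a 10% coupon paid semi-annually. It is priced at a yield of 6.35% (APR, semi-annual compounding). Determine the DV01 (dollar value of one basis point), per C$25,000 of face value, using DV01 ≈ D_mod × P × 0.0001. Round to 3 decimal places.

Periodic yield y = 0.03175.
  t   CF        PV=CF/(1+0.03175)^t    t·PV
  1     1,250.00     1,211.5338     1,211.5338
  2     1,250.00     1,174.2513     2,348.5026
  3     1,250.00     1,138.1161     3,414.3484
  4     1,250.00     1,103.0929     4,412.3717
  5     1,250.00     1,069.1475     5,345.7375
  6    26,250.00    21,761.1801   130,567.0803
  Σ                 27,457.3218   147,299.5744
P = 27,457.3218; D_Mac = 5.36467 half-year periods = 2.68234 yrs; D_mod = 2.59979 yrs.
DV01 ≈ 2.59979 × 27,457.3218 × 0.0001 = 7.138337.

C$7.138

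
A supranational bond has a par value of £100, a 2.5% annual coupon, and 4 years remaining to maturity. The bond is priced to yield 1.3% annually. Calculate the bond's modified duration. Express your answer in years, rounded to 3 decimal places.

3.810 years

Periodic yield y = 0.013. First find Macaulay duration:
  t   CF        PV=CF/(1+0.013)^t    t·PV
  1         2.50         2.4679         2.4679
  2         2.50         2.4362         4.8725
  3         2.50         2.4050         7.2149
  4       102.50        97.3388       389.3553
  Σ                    104.6480       403.9106
P = 104.6480; Macaulay duration = 403.9106 / 104.6480 = 3.85971 years.
Modified duration = D_Mac / (1 + y) = 3.85971 / 1.013 = 3.81018 years.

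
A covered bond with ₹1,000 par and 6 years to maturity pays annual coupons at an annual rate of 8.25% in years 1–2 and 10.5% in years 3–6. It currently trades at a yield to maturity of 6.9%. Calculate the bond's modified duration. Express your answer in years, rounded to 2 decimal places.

4.65 years

Periodic yield y = 0.069. First find Macaulay duration:
  t   CF        PV=CF/(1+0.069)^t    t·PV
  1        82.50        77.1749        77.1749
  2        82.50        72.1936       144.3871
  3       105.00        85.9520       257.8561
  4       105.00        80.4042       321.6166
  5       105.00        75.2144       376.0718
  6     1,105.00       740.4505     4,442.7032
  Σ                  1,131.3896     5,619.8098
P = 1,131.3896; Macaulay duration = 5,619.8098 / 1,131.3896 = 4.96717 years.
Modified duration = D_Mac / (1 + y) = 4.96717 / 1.069 = 4.64656 years.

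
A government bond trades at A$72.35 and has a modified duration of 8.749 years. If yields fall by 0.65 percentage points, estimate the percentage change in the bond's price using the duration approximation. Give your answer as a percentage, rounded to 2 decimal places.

+5.69%

Duration approximation: ΔP/P ≈ -D_mod · Δy = -8.749 × (-0.0065) = +0.0568685.
As a percentage: +5.68685%.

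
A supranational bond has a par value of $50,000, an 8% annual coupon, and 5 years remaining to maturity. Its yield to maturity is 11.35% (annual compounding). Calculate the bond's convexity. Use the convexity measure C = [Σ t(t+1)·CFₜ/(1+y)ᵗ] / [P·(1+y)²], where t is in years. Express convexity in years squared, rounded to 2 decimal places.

With y = 0.1135:
  t   CF        PV=CF/(1+0.1135)^t    t·PV        t(t+1)·PV
  1     4,000.00     3,592.2766     3,592.2766       7,184.5532
  2     4,000.00     3,226.1128     6,452.2256      19,356.6768
  3     4,000.00     2,897.2724     8,691.8172      34,767.2686
  4     4,000.00     2,601.9510    10,407.8038      52,039.0191
  5    54,000.00    31,545.8804   157,729.4022     946,376.4132
  Σ                 43,863.4932   186,873.5254   1,059,723.9309
P = 43,863.4932.
Convexity = Σ t(t+1)·PV / [P·(1+y)²] = 1,059,723.9309 / (43,863.4932 × 1.239882) = 19.48539.

19.49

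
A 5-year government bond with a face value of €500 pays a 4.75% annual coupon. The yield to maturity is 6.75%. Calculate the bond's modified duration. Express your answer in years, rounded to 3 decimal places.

Periodic yield y = 0.0675. First find Macaulay duration:
  t   CF        PV=CF/(1+0.0675)^t    t·PV
  1        23.75        22.2482        22.2482
  2        23.75        20.8414        41.6829
  3        23.75        19.5236        58.5708
  4        23.75        18.2891        73.1564
  5       523.75       377.8197     1,889.0986
  Σ                    458.7221     2,084.7569
P = 458.7221; Macaulay duration = 2,084.7569 / 458.7221 = 4.54471 years.
Modified duration = D_Mac / (1 + y) = 4.54471 / 1.0675 = 4.25734 years.

4.257 years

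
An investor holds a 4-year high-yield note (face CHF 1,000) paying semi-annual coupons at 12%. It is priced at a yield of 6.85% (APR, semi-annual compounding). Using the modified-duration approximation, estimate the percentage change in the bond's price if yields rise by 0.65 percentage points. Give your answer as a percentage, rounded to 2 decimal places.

-2.11%

Periodic yield y = 0.03425. Modified duration first:
  t   CF        PV=CF/(1+0.03425)^t    t·PV
  1        60.00        58.0131        58.0131
  2        60.00        56.0919       112.1838
  3        60.00        54.2344       162.7031
  4        60.00        52.4384       209.7535
  5        60.00        50.7018       253.5091
  6        60.00        49.0228       294.1368
  7        60.00        47.3994       331.7956
  8     1,060.00       809.6580     6,477.2643
  Σ                  1,177.5597     7,899.3592
P = 1,177.5597; D_Mac = 6.70825 half-year periods = 3.35412 yrs; D_mod = 3.35412/(1+0.03425) = 3.24305 yrs.
ΔP/P ≈ -D_mod · Δy = -3.24305 × (+0.0065) = -0.021080 = -2.1080%.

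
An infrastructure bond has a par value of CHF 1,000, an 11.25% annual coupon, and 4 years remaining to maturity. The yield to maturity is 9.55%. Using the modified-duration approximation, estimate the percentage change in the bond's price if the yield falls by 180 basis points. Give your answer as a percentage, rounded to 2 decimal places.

Periodic yield y = 0.0955. Modified duration first:
  t   CF        PV=CF/(1+0.0955)^t    t·PV
  1       112.50       102.6928       102.6928
  2       112.50        93.7406       187.4812
  3       112.50        85.5688       256.7064
  4     1,112.50       772.4146     3,089.6585
  Σ                  1,054.4169     3,636.5389
P = 1,054.4169; D_Mac = 3.44886 yrs; D_mod = 3.44886/(1+0.0955) = 3.14821 yrs.
ΔP/P ≈ -D_mod · Δy = -3.14821 × (-0.018) = +0.056668 = +5.6668%.

+5.67%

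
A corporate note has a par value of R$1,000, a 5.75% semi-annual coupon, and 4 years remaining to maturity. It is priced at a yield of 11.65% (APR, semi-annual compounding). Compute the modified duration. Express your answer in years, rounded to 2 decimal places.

3.38 years

Periodic yield y = 0.05825. First find Macaulay duration:
  t   CF        PV=CF/(1+0.05825)^t    t·PV
  1        28.75        27.1675        27.1675
  2        28.75        25.6721        51.3442
  3        28.75        24.2590        72.7770
  4        28.75        22.9237        91.6948
  5        28.75        21.6619       108.3095
  6        28.75        20.4695       122.8173
  7        28.75        19.3428       135.3998
  8     1,028.75       654.0390     5,232.3118
  Σ                    815.5355     5,841.8219
P = 815.5355; Macaulay duration = 5,841.8219 / 815.5355 = 7.16317 half-year periods = 3.58159 years.
Modified duration = D_Mac / (1 + y) = 3.58159 / 1.05825 = 3.38444 years.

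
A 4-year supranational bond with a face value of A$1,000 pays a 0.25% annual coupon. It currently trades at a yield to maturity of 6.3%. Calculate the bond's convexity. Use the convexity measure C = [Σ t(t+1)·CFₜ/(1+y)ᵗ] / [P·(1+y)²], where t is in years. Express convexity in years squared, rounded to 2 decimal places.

17.60

With y = 0.063:
  t   CF        PV=CF/(1+0.063)^t    t·PV        t(t+1)·PV
  1         2.50         2.3518         2.3518           4.7037
  2         2.50         2.2125         4.4249          13.2747
  3         2.50         2.0813         6.2440          24.9759
  4     1,002.50       785.1476     3,140.5905      15,702.9526
  Σ                    791.7932     3,153.6112      15,745.9069
P = 791.7932.
Convexity = Σ t(t+1)·PV / [P·(1+y)²] = 15,745.9069 / (791.7932 × 1.129969) = 17.59906.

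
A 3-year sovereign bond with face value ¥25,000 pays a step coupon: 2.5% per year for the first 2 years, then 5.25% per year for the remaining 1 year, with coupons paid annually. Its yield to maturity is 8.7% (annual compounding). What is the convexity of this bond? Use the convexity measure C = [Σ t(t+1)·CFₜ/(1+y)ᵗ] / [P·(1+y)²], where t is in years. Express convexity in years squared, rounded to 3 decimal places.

With y = 0.087:
  t   CF        PV=CF/(1+0.087)^t    t·PV        t(t+1)·PV
  1       625.00       574.9770       574.9770       1,149.9540
  2       625.00       528.9577     1,057.9154       3,173.7461
  3    26,312.50    20,486.7695    61,460.3085     245,841.2339
  Σ                 21,590.7042    63,093.2008     250,164.9340
P = 21,590.7042.
Convexity = Σ t(t+1)·PV / [P·(1+y)²] = 250,164.9340 / (21,590.7042 × 1.181569) = 9.80620.

9.806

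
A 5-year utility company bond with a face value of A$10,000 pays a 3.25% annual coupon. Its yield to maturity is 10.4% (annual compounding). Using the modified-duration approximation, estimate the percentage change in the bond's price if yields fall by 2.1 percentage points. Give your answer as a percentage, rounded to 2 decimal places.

+8.81%

Periodic yield y = 0.104. Modified duration first:
  t   CF        PV=CF/(1+0.104)^t    t·PV
  1       325.00       294.3841       294.3841
  2       325.00       266.6522       533.3045
  3       325.00       241.5328       724.5984
  4       325.00       218.7797       875.1189
  5    10,325.00     6,295.7097    31,478.5484
  Σ                  7,317.0585    33,905.9543
P = 7,317.0585; D_Mac = 4.63382 yrs; D_mod = 4.63382/(1+0.104) = 4.19730 yrs.
ΔP/P ≈ -D_mod · Δy = -4.19730 × (-0.021) = +0.088143 = +8.8143%.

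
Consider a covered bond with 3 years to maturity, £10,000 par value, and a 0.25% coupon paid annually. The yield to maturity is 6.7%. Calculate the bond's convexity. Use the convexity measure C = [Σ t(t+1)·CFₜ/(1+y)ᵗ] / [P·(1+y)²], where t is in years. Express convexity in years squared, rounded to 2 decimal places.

With y = 0.067:
  t   CF        PV=CF/(1+0.067)^t    t·PV        t(t+1)·PV
  1        25.00        23.4302        23.4302          46.8604
  2        25.00        21.9589        43.9179         131.7536
  3    10,025.00     8,252.6062    24,757.8187      99,031.2747
  Σ                  8,297.9953    24,825.1667      99,209.8886
P = 8,297.9953.
Convexity = Σ t(t+1)·PV / [P·(1+y)²] = 99,209.8886 / (8,297.9953 × 1.138489) = 10.50154.

10.50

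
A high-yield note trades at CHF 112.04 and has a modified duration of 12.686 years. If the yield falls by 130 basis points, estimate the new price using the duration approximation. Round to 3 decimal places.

Duration approximation: ΔP/P ≈ -D_mod · Δy = -12.686 × (-0.013) = +0.164918.
New price ≈ 112.04 × (1 + 0.164918) = 130.51741272.

CHF 130.517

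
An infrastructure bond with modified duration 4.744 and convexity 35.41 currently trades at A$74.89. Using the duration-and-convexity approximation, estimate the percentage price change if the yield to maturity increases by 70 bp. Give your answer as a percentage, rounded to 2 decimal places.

-3.23%

Duration effect: -D_mod·Δy = -4.744 × (+0.007) = -0.033208
Convexity effect: ½·C·(Δy)² = 0.5 × 35.41 × (0.007)² = +0.000867545
ΔP/P ≈ -0.033208 + 0.000867545 = -0.032340455
= -3.2340455%.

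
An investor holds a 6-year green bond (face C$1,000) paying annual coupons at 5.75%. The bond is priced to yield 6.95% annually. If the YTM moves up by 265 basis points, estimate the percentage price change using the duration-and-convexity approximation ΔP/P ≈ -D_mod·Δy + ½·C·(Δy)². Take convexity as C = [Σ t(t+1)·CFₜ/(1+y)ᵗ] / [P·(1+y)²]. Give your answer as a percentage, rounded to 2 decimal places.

-11.86%

With y = 0.0695:
  t   CF        PV=CF/(1+0.0695)^t    t·PV        t(t+1)·PV
  1        57.50        53.7634        53.7634         107.5269
  2        57.50        50.2697       100.5394         301.6182
  3        57.50        47.0030       141.0090         564.0359
  4        57.50        43.9486       175.7943         878.9713
  5        57.50        41.0926       205.4631       1,232.7788
  6     1,057.50       706.6358     4,239.8149      29,678.7040
  Σ                    942.7131     4,916.3841      32,763.6350
P = 942.7131; D_Mac = 5.21514 yrs; D_mod = 4.87624 yrs; C = 30.38442.
Duration effect: -4.87624 × (+0.0265) = -0.129220
Convexity effect: 0.5 × 30.38442 × (0.0265)² = +0.0106687
ΔP/P ≈ -0.129220 + 0.0106687 = -0.118552 = -11.8552%.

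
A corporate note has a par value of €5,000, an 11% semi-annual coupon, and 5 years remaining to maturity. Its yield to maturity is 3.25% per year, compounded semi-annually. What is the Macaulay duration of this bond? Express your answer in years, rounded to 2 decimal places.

4.14 years

Periodic yield y = 0.01625. Discount each cash flow and weight by its period:
  t   CF        PV=CF/(1+0.01625)^t    t·PV
  1       275.00       270.6027       270.6027
  2       275.00       266.2757       532.5515
  3       275.00       262.0179       786.0538
  4       275.00       257.8282     1,031.3129
  5       275.00       253.7055     1,268.5276
  6       275.00       249.6487     1,497.8923
  7       275.00       245.6568     1,719.5976
  8       275.00       241.7287     1,933.8296
  9       275.00       237.8634     2,140.7708
  10    5,275.00     4,489.6954    44,896.9540
  Σ                  6,775.0231    56,078.0928
Price P = Σ PV = 6,775.0231.
Macaulay duration = Σ(t·PV) / P = 56,078.0928 / 6,775.0231 = 8.27718 half-year periods.
In years: 8.27718 / 2 = 4.13859 years.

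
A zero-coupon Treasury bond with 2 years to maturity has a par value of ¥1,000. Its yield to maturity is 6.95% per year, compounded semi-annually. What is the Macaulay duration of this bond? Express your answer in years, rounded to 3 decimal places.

2.000 years

A zero-coupon bond has a single cash flow at maturity, so its Macaulay duration equals its maturity: 2 years.
(Equivalently: 4 semi-annual periods ÷ 2 = 2 years.)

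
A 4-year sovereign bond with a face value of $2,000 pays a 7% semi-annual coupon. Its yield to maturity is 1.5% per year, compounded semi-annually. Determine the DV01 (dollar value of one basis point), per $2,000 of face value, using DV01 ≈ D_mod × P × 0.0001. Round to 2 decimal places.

Periodic yield y = 0.0075.
  t   CF        PV=CF/(1+0.0075)^t    t·PV
  1        70.00        69.4789        69.4789
  2        70.00        68.9617       137.9234
  3        70.00        68.4483       205.3450
  4        70.00        67.9388       271.7552
  5        70.00        67.4330       337.1652
  6        70.00        66.9311       401.5864
  7        70.00        66.4328       465.0297
  8     2,070.00     1,949.8891    15,599.1126
  Σ                  2,425.5137    17,487.3964
P = 2,425.5137; D_Mac = 7.20977 half-year periods = 3.60489 yrs; D_mod = 3.57805 yrs.
DV01 ≈ 3.57805 × 2,425.5137 × 0.0001 = 0.867861.

$0.87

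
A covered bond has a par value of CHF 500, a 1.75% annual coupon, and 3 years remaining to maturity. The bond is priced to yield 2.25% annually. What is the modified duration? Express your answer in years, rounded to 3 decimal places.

Periodic yield y = 0.0225. First find Macaulay duration:
  t   CF        PV=CF/(1+0.0225)^t    t·PV
  1         8.75         8.5575         8.5575
  2         8.75         8.3692        16.7383
  3       508.75       475.8986     1,427.6959
  Σ                    492.8253     1,452.9917
P = 492.8253; Macaulay duration = 1,452.9917 / 492.8253 = 2.94829 years.
Modified duration = D_Mac / (1 + y) = 2.94829 / 1.0225 = 2.88341 years.

2.883 years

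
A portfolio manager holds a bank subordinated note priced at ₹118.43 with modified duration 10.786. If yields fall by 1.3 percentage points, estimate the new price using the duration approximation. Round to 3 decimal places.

Duration approximation: ΔP/P ≈ -D_mod · Δy = -10.786 × (-0.013) = +0.140218.
New price ≈ 118.43 × (1 + 0.140218) = 135.03601774.

₹135.036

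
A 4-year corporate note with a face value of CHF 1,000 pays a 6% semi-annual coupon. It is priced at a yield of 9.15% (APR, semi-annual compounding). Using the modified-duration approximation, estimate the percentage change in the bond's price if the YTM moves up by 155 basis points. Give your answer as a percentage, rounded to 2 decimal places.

-5.32%

Periodic yield y = 0.04575. Modified duration first:
  t   CF        PV=CF/(1+0.04575)^t    t·PV
  1        30.00        28.6875        28.6875
  2        30.00        27.4325        54.8650
  3        30.00        26.2324        78.6971
  4        30.00        25.0847       100.3390
  5        30.00        23.9873       119.9366
  6        30.00        22.9379       137.6275
  7        30.00        21.9344       153.5409
  8     1,030.00       720.1355     5,761.0842
  Σ                    896.4324     6,434.7780
P = 896.4324; D_Mac = 7.17821 half-year periods = 3.58910 yrs; D_mod = 3.58910/(1+0.04575) = 3.43209 yrs.
ΔP/P ≈ -D_mod · Δy = -3.43209 × (+0.0155) = -0.053197 = -5.3197%.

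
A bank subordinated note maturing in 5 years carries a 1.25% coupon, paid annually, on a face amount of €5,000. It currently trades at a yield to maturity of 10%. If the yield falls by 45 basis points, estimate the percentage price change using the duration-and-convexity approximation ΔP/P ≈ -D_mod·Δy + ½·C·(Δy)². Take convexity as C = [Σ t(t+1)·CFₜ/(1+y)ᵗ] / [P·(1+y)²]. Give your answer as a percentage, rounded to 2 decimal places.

With y = 0.1:
  t   CF        PV=CF/(1+0.1)^t    t·PV        t(t+1)·PV
  1        62.50        56.8182        56.8182         113.6364
  2        62.50        51.6529       103.3058         309.9174
  3        62.50        46.9572       140.8715         563.4861
  4        62.50        42.6883       170.7534         853.7668
  5     5,062.50     3,143.4142    15,717.0710      94,302.4259
  Σ                  3,341.5308    16,188.8198      96,143.2326
P = 3,341.5308; D_Mac = 4.84473 yrs; D_mod = 4.40430 yrs; C = 23.77869.
Duration effect: -4.40430 × (-0.0045) = +0.019819
Convexity effect: 0.5 × 23.77869 × (-0.0045)² = +0.0002408
ΔP/P ≈ +0.019819 + 0.0002408 = +0.020060 = +2.0060%.

+2.01%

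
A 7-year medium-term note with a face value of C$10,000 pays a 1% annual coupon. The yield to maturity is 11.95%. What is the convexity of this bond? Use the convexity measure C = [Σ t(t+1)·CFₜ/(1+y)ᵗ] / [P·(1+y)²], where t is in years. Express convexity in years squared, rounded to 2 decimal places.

With y = 0.1195:
  t   CF        PV=CF/(1+0.1195)^t    t·PV        t(t+1)·PV
  1       100.00        89.3256        89.3256         178.6512
  2       100.00        79.7906       159.5812         478.7437
  3       100.00        71.2734       213.8203         855.2813
  4       100.00        63.6654       254.6617       1,273.3084
  5       100.00        56.8695       284.3476       1,706.0854
  6       100.00        50.7990       304.7942       2,133.5592
  7    10,100.00     4,583.0299    32,081.2091     256,649.6731
  Σ                  4,994.7535    33,387.7397     263,275.3022
P = 4,994.7535.
Convexity = Σ t(t+1)·PV / [P·(1+y)²] = 263,275.3022 / (4,994.7535 × 1.253280) = 42.05793.

42.06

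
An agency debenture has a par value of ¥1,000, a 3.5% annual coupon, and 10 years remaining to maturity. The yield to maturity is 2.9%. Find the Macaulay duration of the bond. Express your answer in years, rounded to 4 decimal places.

8.6485 years

Periodic yield y = 0.029. Discount each cash flow and weight by its year:
  t   CF        PV=CF/(1+0.029)^t    t·PV
  1        35.00        34.0136        34.0136
  2        35.00        33.0550        66.1100
  3        35.00        32.1234        96.3703
  4        35.00        31.2181       124.8724
  5        35.00        30.3383       151.6915
  6        35.00        29.4833       176.8997
  7        35.00        28.6524       200.5665
  8        35.00        27.8449       222.7589
  9        35.00        27.0601       243.5411
  10    1,035.00       777.6543     7,776.5434
  Σ                  1,051.4434     9,093.3674
Price P = Σ PV = 1,051.4434.
Macaulay duration = Σ(t·PV) / P = 9,093.3674 / 1,051.4434 = 8.64846 years.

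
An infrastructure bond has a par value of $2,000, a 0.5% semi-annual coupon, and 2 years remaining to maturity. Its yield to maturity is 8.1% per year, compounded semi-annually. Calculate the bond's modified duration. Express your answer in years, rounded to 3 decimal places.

Periodic yield y = 0.0405. First find Macaulay duration:
  t   CF        PV=CF/(1+0.0405)^t    t·PV
  1         5.00         4.8054         4.8054
  2         5.00         4.6183         9.2367
  3         5.00         4.4386        13.3157
  4     2,005.00     1,710.5904     6,842.3617
  Σ                  1,724.4527     6,869.7195
P = 1,724.4527; Macaulay duration = 6,869.7195 / 1,724.4527 = 3.98371 half-year periods = 1.99185 years.
Modified duration = D_Mac / (1 + y) = 1.99185 / 1.0405 = 1.91432 years.

1.914 years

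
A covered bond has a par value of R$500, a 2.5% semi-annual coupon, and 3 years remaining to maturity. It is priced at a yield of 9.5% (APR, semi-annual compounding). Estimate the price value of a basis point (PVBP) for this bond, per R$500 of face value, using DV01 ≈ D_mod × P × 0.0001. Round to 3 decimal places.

Periodic yield y = 0.0475.
  t   CF        PV=CF/(1+0.0475)^t    t·PV
  1         6.25         5.9666         5.9666
  2         6.25         5.6960        11.3921
  3         6.25         5.4377        16.3132
  4         6.25         5.1912        20.7646
  5         6.25         4.9558        24.7788
  6       506.25       383.2135     2,299.2812
  Σ                    410.4608     2,378.4965
P = 410.4608; D_Mac = 5.79470 half-year periods = 2.89735 yrs; D_mod = 2.76597 yrs.
DV01 ≈ 2.76597 × 410.4608 × 0.0001 = 0.113532.

R$0.114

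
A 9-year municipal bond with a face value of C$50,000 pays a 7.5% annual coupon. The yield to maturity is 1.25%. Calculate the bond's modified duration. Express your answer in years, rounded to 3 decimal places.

7.215 years

Periodic yield y = 0.0125. First find Macaulay duration:
  t   CF        PV=CF/(1+0.0125)^t    t·PV
  1     3,750.00     3,703.7037     3,703.7037
  2     3,750.00     3,657.9790     7,315.9579
  3     3,750.00     3,612.8187    10,838.4562
  4     3,750.00     3,568.2160    14,272.8641
  5     3,750.00     3,524.1640    17,620.8199
  6     3,750.00     3,480.6558    20,883.9347
  7     3,750.00     3,437.6847    24,063.7931
  8     3,750.00     3,395.2442    27,161.9534
  9    53,750.00    48,064.3620   432,579.2577
  Σ                 76,444.8281   558,440.7407
P = 76,444.8281; Macaulay duration = 558,440.7407 / 76,444.8281 = 7.30515 years.
Modified duration = D_Mac / (1 + y) = 7.30515 / 1.0125 = 7.21496 years.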